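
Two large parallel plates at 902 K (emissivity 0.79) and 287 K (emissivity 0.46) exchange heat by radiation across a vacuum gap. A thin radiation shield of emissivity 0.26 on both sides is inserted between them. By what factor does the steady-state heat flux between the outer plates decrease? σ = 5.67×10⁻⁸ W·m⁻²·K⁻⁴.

factor ≈ 3.74

Without shield: q₀ = σΔ(T⁴)/(1/ε₁+1/ε₂−1) with denominator 2.440.
With shield the two gaps are in series; the resistances add: (1/ε₁+1/ε_s−1)+(1/ε_s+1/ε₂−1) = 4.112+5.020 = 9.132.
Heat-flux ratio q₀/q = 9.132/2.440.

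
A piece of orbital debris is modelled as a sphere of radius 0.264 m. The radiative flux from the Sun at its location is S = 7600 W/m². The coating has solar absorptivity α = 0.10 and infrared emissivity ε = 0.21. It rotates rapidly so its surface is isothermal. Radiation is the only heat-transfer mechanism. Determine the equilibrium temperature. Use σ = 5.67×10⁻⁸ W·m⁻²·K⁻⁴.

At equilibrium, absorbed power = emitted power.
Absorbing cross-section = πr² = 0.2190 m²; emitting surface = 4πr² = 0.8758 m² (ratio 4).
αS·A_cross = εσ·A_surf·T⁴  ⇒  T⁴ = αS/(ε·4σ).
T⁴ = 0.100·7600/(0.21·4·5.67×10⁻⁸) = 1.596×10¹⁰ K⁴.
T = (1.596×10¹⁰)^(1/4).

T ≈ 355 K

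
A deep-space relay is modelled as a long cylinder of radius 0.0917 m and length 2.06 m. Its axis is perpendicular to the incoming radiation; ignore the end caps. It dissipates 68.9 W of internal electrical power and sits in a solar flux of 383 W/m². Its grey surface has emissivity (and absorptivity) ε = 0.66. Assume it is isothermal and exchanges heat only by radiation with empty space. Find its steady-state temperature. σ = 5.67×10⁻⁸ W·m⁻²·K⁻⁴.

At steady state, absorbed solar power + internal power = radiated power.
Absorbed: α·S·A_cross = 0.66·383·0.3778 = 95.50 W (cross-section 2rL).
Total input = 95.50 + 68.9 = 164.4 W.
Radiated: εσ·A_surf·T⁴ with A_surf = 2πrL = 1.187 m².
T⁴ = 164.4/(0.66·5.67×10⁻⁸·1.187) = 3.701×10⁹ K⁴.

T ≈ 247 K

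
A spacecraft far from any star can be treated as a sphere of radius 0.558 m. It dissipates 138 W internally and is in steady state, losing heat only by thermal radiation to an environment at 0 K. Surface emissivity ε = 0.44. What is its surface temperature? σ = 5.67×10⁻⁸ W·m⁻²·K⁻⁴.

T ≈ 194 K

Steady state: internal power = radiated power, P = εσA T⁴.
Radiating area A = 4πr² = 3.913 m².
T⁴ = P/(εσA) = 138/(0.44·5.67×10⁻⁸·3.913) = 1.414×10⁹ K⁴.
T = (1.414×10⁹)^(1/4).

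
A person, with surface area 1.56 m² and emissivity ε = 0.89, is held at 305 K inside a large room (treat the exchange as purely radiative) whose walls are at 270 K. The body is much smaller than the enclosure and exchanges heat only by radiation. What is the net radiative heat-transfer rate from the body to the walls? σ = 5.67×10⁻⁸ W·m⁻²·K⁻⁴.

P_net ≈ 263 W

For a small grey body in a large enclosure: P_net = εσA(T_body⁴ − T_wall⁴).
A = 1.56 m²; T_body⁴ − T_wall⁴ = 8.654×10⁹ − 5.314×10⁹ = 3.339×10⁹ K⁴.
|P_net| = 0.89·5.67×10⁻⁸·1.560·3.339×10⁹.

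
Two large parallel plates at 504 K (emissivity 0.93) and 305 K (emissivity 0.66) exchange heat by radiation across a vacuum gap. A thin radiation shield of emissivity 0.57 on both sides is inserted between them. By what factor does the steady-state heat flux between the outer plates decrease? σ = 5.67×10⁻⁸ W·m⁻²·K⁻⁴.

factor ≈ 2.58

Without shield: q₀ = σΔ(T⁴)/(1/ε₁+1/ε₂−1) with denominator 1.590.
With shield the two gaps are in series; the resistances add: (1/ε₁+1/ε_s−1)+(1/ε_s+1/ε₂−1) = 1.830+2.270 = 4.099.
Heat-flux ratio q₀/q = 4.099/1.590.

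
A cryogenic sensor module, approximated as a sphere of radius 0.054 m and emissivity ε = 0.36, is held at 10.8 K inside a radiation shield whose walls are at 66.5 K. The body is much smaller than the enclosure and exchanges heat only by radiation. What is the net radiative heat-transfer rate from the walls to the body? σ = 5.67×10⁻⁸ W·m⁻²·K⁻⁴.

P_net ≈ 0.0146 W

For a small grey body in a large enclosure: P_net = εσA(T_body⁴ − T_wall⁴).
A = 4πr² = 0.03664 m²; T_body⁴ − T_wall⁴ = 13600 − 1.956×10⁷ = -1.954×10⁷ K⁴.
|P_net| = 0.36·5.67×10⁻⁸·0.03664·1.954×10⁷.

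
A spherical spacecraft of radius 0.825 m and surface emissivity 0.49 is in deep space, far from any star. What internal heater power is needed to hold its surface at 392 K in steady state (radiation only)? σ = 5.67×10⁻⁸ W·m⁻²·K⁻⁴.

P = εσ·4πr²·T⁴.
4πr² = 8.553 m²; T⁴ = 2.361×10¹⁰ K⁴.
P = 0.49·5.67×10⁻⁸·8.553·2.361×10¹⁰.

P ≈ 5610 W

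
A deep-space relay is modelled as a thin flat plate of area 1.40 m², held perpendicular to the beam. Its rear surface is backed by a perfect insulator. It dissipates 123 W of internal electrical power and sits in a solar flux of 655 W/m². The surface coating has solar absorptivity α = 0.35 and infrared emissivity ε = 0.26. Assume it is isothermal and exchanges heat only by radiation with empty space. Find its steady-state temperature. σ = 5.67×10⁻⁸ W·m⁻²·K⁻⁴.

At steady state, absorbed solar power + internal power = radiated power.
Absorbed: α·S·A_cross = 0.35·655·1.400 = 320.9 W (cross-section A).
Total input = 320.9 + 123 = 443.9 W.
Radiated: εσ·A_surf·T⁴ with A_surf = A = 1.400 m².
T⁴ = 443.9/(0.26·5.67×10⁻⁸·1.400) = 2.151×10¹⁰ K⁴.

T ≈ 383 K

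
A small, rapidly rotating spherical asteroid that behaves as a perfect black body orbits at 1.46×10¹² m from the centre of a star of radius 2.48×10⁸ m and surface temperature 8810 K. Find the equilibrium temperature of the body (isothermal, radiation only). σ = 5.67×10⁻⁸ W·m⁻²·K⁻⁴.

The star's surface emits σT_*⁴; at distance d the flux is S = σT_*⁴(R_*/d)².
S = 5.67×10⁻⁸·(8810)⁴·(2.48×10⁸/1.46×10¹²)² = 9.856 W/m².
For an isothermal sphere T⁴ = (1−a)S/(4σ) = 4.346×10⁷ K⁴.

T ≈ 81.2 K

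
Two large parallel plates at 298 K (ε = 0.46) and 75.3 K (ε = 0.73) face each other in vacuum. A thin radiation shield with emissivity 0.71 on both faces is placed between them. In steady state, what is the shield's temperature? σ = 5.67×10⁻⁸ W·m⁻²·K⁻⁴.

In steady state the net flux on the hot side equals that on the cold side.
σ(T₁⁴−T_s⁴)/D₁ = σ(T_s⁴−T₂⁴)/D₂, with D₁ = 1/ε₁+1/ε_s−1 = 2.582, D₂ = 1/ε_s+1/ε₂−1 = 1.778.
Solve for T_s⁴: T_s⁴ = (D₂·T₁⁴ + D₁·T₂⁴)/(D₁+D₂) = 3.235×10⁹ K⁴.

T_s ≈ 238 K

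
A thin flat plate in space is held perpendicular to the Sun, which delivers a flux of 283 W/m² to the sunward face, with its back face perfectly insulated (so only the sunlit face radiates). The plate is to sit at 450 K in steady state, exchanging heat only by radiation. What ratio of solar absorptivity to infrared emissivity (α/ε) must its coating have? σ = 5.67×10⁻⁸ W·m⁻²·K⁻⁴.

Balance: αS·A = εσ·1A·T⁴ ⇒ α/ε = σT⁴/S.
α/ε = 5.67×10⁻⁸·(450)⁴/283 = 5.67×10⁻⁸·4.101×10¹⁰/283.

α/ε ≈ 8.22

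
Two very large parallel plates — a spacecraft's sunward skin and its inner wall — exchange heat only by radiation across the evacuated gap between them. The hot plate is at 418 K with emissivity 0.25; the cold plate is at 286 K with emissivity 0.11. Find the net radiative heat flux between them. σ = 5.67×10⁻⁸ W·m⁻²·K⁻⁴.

For two infinite grey parallel plates, q = σ(T₁⁴ − T₂⁴)/(1/ε₁ + 1/ε₂ − 1).
T₁⁴ − T₂⁴ = 3.053×10¹⁰ − 6.691×10⁹ = 2.384×10¹⁰ K⁴.
1/ε₁ + 1/ε₂ − 1 = 4.000 + 9.091 − 1 = 12.09.
q = 5.67×10⁻⁸ × 2.384×10¹⁰ / 12.09.

q ≈ 112 W/m²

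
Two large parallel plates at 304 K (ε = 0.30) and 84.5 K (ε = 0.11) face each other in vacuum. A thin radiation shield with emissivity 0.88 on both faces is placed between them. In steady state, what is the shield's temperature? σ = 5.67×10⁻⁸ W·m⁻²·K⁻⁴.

In steady state the net flux on the hot side equals that on the cold side.
σ(T₁⁴−T_s⁴)/D₁ = σ(T_s⁴−T₂⁴)/D₂, with D₁ = 1/ε₁+1/ε_s−1 = 3.470, D₂ = 1/ε_s+1/ε₂−1 = 9.227.
Solve for T_s⁴: T_s⁴ = (D₂·T₁⁴ + D₁·T₂⁴)/(D₁+D₂) = 6.221×10⁹ K⁴.

T_s ≈ 281 K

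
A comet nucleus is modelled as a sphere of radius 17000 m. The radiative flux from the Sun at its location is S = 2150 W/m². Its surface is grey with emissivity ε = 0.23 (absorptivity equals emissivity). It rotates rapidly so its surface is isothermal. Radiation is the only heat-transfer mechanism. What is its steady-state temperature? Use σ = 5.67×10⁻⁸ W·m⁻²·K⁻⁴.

At equilibrium, absorbed power = emitted power.
Absorbing cross-section = πr² = 9.079×10⁸ m²; emitting surface = 4πr² = 3.632×10⁹ m² (ratio 4).
εS·A_cross = εσ·A_surf·T⁴  ⇒  T⁴ = S/(4σ)   (ε cancels).
T⁴ = 2150/(4·5.67×10⁻⁸) = 9.480×10⁹ K⁴.
T = (9.480×10⁹)^(1/4).

T ≈ 312 K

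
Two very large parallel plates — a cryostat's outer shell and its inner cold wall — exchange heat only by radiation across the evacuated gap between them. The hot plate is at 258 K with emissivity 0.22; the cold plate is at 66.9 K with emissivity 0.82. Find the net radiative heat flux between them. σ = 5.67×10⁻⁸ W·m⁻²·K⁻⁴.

q ≈ 52.5 W/m²

For two infinite grey parallel plates, q = σ(T₁⁴ − T₂⁴)/(1/ε₁ + 1/ε₂ − 1).
T₁⁴ − T₂⁴ = 4.431×10⁹ − 2.003×10⁷ = 4.411×10⁹ K⁴.
1/ε₁ + 1/ε₂ − 1 = 4.545 + 1.220 − 1 = 4.765.
q = 5.67×10⁻⁸ × 4.411×10⁹ / 4.765.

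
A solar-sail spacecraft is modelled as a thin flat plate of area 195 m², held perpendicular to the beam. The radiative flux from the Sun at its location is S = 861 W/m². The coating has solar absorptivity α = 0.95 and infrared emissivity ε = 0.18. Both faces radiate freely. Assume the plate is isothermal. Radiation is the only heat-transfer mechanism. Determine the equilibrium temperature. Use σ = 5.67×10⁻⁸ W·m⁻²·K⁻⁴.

T ≈ 447 K

At equilibrium, absorbed power = emitted power.
Absorbing cross-section = A = 195.0 m²; emitting surface = 2A = 390.0 m² (ratio 2).
αS·A_cross = εσ·A_surf·T⁴  ⇒  T⁴ = αS/(ε·2σ).
T⁴ = 0.950·861/(0.18·2·5.67×10⁻⁸) = 4.007×10¹⁰ K⁴.
T = (4.007×10¹⁰)^(1/4).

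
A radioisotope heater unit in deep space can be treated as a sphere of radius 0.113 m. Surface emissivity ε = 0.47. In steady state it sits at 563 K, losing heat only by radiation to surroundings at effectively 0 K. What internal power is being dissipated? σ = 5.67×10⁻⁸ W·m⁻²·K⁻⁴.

Steady state: P = εσA T⁴.
A = 4πr² = 0.1605 m²; T⁴ = (563)⁴ = 1.005×10¹¹ K⁴.
P = 0.47 × 5.67×10⁻⁸ × 0.1605 × 1.005×10¹¹.

P ≈ 430 W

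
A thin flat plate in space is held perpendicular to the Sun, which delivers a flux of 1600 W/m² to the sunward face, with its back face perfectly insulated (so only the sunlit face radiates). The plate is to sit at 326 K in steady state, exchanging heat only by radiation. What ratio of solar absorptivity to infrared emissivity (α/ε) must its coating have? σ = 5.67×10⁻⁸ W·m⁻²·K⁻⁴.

α/ε ≈ 0.400

Balance: αS·A = εσ·1A·T⁴ ⇒ α/ε = σT⁴/S.
α/ε = 5.67×10⁻⁸·(326)⁴/1600 = 5.67×10⁻⁸·1.129×10¹⁰/1600.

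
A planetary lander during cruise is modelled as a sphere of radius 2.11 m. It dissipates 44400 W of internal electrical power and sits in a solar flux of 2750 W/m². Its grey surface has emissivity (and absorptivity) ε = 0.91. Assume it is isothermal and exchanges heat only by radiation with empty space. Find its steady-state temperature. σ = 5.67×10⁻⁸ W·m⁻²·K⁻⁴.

T ≈ 407 K

At steady state, absorbed solar power + internal power = radiated power.
Absorbed: α·S·A_cross = 0.91·2750·13.99 = 35000 W (cross-section πr²).
Total input = 35000 + 44400 = 79400 W.
Radiated: εσ·A_surf·T⁴ with A_surf = 4πr² = 55.95 m².
T⁴ = 79400/(0.91·5.67×10⁻⁸·55.95) = 2.751×10¹⁰ K⁴.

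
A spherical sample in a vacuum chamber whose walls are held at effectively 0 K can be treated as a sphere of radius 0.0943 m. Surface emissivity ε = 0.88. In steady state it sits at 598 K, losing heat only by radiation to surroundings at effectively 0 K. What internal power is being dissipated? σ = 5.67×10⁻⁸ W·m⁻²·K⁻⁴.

P ≈ 713 W

Steady state: P = εσA T⁴.
A = 4πr² = 0.1117 m²; T⁴ = (598)⁴ = 1.279×10¹¹ K⁴.
P = 0.88 × 5.67×10⁻⁸ × 0.1117 × 1.279×10¹¹.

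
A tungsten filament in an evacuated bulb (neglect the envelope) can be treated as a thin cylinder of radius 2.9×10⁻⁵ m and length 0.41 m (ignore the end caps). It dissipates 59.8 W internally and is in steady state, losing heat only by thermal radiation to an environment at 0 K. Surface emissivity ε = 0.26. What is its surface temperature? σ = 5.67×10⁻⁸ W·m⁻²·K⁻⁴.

T ≈ 2710 K

Steady state: internal power = radiated power, P = εσA T⁴.
Radiating area A = 2πrL = 7.471×10⁻⁵ m².
T⁴ = P/(εσA) = 59.8/(0.26·5.67×10⁻⁸·7.471×10⁻⁵) = 5.430×10¹³ K⁴.
T = (5.430×10¹³)^(1/4).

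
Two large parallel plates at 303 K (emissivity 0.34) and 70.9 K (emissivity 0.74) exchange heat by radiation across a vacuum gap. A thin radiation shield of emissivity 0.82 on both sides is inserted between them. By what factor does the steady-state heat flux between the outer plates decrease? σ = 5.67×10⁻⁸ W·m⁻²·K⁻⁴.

factor ≈ 1.44

Without shield: q₀ = σΔ(T⁴)/(1/ε₁+1/ε₂−1) with denominator 3.293.
With shield the two gaps are in series; the resistances add: (1/ε₁+1/ε_s−1)+(1/ε_s+1/ε₂−1) = 3.161+1.571 = 4.732.
Heat-flux ratio q₀/q = 4.732/3.293.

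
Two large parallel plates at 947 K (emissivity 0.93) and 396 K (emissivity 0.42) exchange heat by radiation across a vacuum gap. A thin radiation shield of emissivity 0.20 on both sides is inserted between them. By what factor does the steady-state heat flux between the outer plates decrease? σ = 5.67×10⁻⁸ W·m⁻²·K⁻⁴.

Without shield: q₀ = σΔ(T⁴)/(1/ε₁+1/ε₂−1) with denominator 2.456.
With shield the two gaps are in series; the resistances add: (1/ε₁+1/ε_s−1)+(1/ε_s+1/ε₂−1) = 5.075+6.381 = 11.46.
Heat-flux ratio q₀/q = 11.46/2.456.

factor ≈ 4.66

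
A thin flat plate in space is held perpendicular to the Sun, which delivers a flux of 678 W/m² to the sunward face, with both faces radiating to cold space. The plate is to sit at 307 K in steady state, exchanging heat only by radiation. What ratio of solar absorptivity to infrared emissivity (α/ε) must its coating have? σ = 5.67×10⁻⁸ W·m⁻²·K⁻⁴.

α/ε ≈ 1.49

Balance: αS·A = εσ·2A·T⁴ ⇒ α/ε = 2σT⁴/S.
α/ε = 2·5.67×10⁻⁸·(307)⁴/678 = 2·5.67×10⁻⁸·8.883×10⁹/678.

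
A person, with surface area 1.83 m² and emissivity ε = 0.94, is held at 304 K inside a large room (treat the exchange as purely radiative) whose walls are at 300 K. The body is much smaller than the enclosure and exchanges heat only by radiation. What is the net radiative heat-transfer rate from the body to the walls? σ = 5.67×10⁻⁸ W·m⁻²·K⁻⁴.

For a small grey body in a large enclosure: P_net = εσA(T_body⁴ − T_wall⁴).
A = 1.83 m²; T_body⁴ − T_wall⁴ = 8.541×10⁹ − 8.100×10⁹ = 4.407×10⁸ K⁴.
|P_net| = 0.94·5.67×10⁻⁸·1.830·4.407×10⁸.

P_net ≈ 43.0 W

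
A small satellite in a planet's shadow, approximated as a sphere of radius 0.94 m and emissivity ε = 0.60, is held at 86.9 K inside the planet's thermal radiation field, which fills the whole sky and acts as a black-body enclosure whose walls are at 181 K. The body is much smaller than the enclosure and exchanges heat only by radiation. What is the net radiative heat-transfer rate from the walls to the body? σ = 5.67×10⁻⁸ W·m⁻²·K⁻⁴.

For a small grey body in a large enclosure: P_net = εσA(T_body⁴ − T_wall⁴).
A = 4πr² = 11.10 m²; T_body⁴ − T_wall⁴ = 5.703×10⁷ − 1.073×10⁹ = -1.016×10⁹ K⁴.
|P_net| = 0.60·5.67×10⁻⁸·11.10·1.016×10⁹.

P_net ≈ 384 W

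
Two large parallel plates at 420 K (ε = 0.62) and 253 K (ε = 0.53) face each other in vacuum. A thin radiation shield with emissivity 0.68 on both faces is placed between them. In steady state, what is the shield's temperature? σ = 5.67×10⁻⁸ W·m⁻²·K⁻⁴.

T_s ≈ 369 K

In steady state the net flux on the hot side equals that on the cold side.
σ(T₁⁴−T_s⁴)/D₁ = σ(T_s⁴−T₂⁴)/D₂, with D₁ = 1/ε₁+1/ε_s−1 = 2.083, D₂ = 1/ε_s+1/ε₂−1 = 2.357.
Solve for T_s⁴: T_s⁴ = (D₂·T₁⁴ + D₁·T₂⁴)/(D₁+D₂) = 1.844×10¹⁰ K⁴.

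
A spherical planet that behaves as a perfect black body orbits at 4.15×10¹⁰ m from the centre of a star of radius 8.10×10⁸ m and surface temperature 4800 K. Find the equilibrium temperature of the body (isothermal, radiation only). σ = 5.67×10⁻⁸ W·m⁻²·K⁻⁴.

T ≈ 474 K

The star's surface emits σT_*⁴; at distance d the flux is S = σT_*⁴(R_*/d)².
S = 5.67×10⁻⁸·(4800)⁴·(8.10×10⁸/4.15×10¹⁰)² = 11470 W/m².
For an isothermal sphere T⁴ = (1−a)S/(4σ) = 5.056×10¹⁰ K⁴.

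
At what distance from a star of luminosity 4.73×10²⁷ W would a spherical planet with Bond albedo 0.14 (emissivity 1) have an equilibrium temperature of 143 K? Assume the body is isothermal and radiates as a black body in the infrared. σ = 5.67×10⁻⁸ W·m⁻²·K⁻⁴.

For an isothermal black-emitting sphere, (1−a)S·πr² = σ·4πr²·T⁴ ⇒ S = 4σT⁴/(1−a).
S = 4·5.67×10⁻⁸·(143)⁴/0.860 = 110.3 W/m².
Flux falls as S = L/(4πd²), so d = √(L/(4πS)) = √(4.73×10²⁷/(4π·110.3)).

d ≈ 1.85×10¹² m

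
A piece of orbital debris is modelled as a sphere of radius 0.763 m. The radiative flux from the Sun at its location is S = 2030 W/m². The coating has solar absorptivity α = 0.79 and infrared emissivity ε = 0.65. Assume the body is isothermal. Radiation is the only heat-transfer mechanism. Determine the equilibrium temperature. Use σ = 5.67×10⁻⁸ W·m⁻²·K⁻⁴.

T ≈ 323 K

At equilibrium, absorbed power = emitted power.
Absorbing cross-section = πr² = 1.829 m²; emitting surface = 4πr² = 7.316 m² (ratio 4).
αS·A_cross = εσ·A_surf·T⁴  ⇒  T⁴ = αS/(ε·4σ).
T⁴ = 0.790·2030/(0.65·4·5.67×10⁻⁸) = 1.088×10¹⁰ K⁴.
T = (1.088×10¹⁰)^(1/4).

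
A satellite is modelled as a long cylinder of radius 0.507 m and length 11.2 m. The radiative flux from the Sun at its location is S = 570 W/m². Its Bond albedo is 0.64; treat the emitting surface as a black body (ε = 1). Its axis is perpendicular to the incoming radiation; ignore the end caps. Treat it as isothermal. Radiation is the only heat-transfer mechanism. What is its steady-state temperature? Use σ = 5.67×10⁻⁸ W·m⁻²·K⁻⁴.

At equilibrium, absorbed power = emitted power.
Absorbing cross-section = 2rL = 11.36 m²; emitting surface = 2πrL = 35.68 m² (ratio π).
(1−a)S·A_cross = εσ·A_surf·T⁴  ⇒  T⁴ = (1−a)S/(πσ).
T⁴ = 0.360·570/(π·5.67×10⁻⁸) = 1.152×10⁹ K⁴.
T = (1.152×10⁹)^(1/4).

T ≈ 184 K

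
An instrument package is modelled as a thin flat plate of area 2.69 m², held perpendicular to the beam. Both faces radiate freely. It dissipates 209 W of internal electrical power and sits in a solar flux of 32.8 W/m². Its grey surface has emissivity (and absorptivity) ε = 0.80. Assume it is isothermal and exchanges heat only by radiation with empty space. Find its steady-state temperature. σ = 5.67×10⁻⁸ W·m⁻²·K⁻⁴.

T ≈ 184 K

At steady state, absorbed solar power + internal power = radiated power.
Absorbed: α·S·A_cross = 0.80·32.8·2.690 = 70.59 W (cross-section A).
Total input = 70.59 + 209 = 279.6 W.
Radiated: εσ·A_surf·T⁴ with A_surf = 2A = 5.380 m².
T⁴ = 279.6/(0.80·5.67×10⁻⁸·5.380) = 1.146×10⁹ K⁴.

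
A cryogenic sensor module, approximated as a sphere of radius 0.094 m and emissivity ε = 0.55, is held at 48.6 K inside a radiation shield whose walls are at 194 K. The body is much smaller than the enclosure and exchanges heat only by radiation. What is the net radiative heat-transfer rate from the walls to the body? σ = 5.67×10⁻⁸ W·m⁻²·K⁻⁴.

P_net ≈ 4.89 W

For a small grey body in a large enclosure: P_net = εσA(T_body⁴ − T_wall⁴).
A = 4πr² = 0.1110 m²; T_body⁴ − T_wall⁴ = 5.579×10⁶ − 1.416×10⁹ = -1.411×10⁹ K⁴.
|P_net| = 0.55·5.67×10⁻⁸·0.1110·1.411×10⁹.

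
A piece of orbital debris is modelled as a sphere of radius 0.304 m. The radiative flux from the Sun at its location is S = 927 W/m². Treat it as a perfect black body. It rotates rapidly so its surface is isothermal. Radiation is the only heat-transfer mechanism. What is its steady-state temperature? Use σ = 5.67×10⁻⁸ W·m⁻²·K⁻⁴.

At equilibrium, absorbed power = emitted power.
Absorbing cross-section = πr² = 0.2903 m²; emitting surface = 4πr² = 1.161 m² (ratio 4).
S·A_cross = εσ·A_surf·T⁴  ⇒  T⁴ = S/(4σ).
T⁴ = 1.00·927/(4·5.67×10⁻⁸) = 4.087×10⁹ K⁴.
T = (4.087×10⁹)^(1/4).

T ≈ 253 K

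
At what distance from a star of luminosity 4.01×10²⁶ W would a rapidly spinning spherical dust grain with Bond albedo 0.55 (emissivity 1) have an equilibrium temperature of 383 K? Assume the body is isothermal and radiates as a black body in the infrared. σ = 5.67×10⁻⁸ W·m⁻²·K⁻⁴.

For an isothermal black-emitting sphere, (1−a)S·πr² = σ·4πr²·T⁴ ⇒ S = 4σT⁴/(1−a).
S = 4·5.67×10⁻⁸·(383)⁴/0.450 = 10840 W/m².
Flux falls as S = L/(4πd²), so d = √(L/(4πS)) = √(4.01×10²⁶/(4π·10840)).

d ≈ 5.42×10¹⁰ m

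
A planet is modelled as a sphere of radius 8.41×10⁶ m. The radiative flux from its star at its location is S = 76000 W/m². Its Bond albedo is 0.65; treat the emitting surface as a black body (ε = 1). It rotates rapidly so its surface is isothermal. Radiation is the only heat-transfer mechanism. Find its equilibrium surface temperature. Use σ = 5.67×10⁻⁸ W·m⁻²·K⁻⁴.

T ≈ 585 K

At equilibrium, absorbed power = emitted power.
Absorbing cross-section = πr² = 2.222×10¹⁴ m²; emitting surface = 4πr² = 8.888×10¹⁴ m² (ratio 4).
(1−a)S·A_cross = εσ·A_surf·T⁴  ⇒  T⁴ = (1−a)S/(4σ).
T⁴ = 0.350·76000/(4·5.67×10⁻⁸) = 1.173×10¹¹ K⁴.
T = (1.173×10¹¹)^(1/4).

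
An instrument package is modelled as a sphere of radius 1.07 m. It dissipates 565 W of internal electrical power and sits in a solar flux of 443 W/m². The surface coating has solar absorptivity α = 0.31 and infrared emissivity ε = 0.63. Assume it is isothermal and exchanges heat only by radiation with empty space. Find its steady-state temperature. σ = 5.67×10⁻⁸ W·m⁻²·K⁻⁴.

T ≈ 213 K

At steady state, absorbed solar power + internal power = radiated power.
Absorbed: α·S·A_cross = 0.31·443·3.597 = 493.9 W (cross-section πr²).
Total input = 493.9 + 565 = 1059 W.
Radiated: εσ·A_surf·T⁴ with A_surf = 4πr² = 14.39 m².
T⁴ = 1059/(0.63·5.67×10⁻⁸·14.39) = 2.061×10⁹ K⁴.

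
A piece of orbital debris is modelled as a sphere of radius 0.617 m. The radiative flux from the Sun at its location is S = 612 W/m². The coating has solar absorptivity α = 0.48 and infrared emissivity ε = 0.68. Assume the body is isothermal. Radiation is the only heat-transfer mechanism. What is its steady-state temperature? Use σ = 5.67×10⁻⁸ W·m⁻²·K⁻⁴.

T ≈ 209 K

At equilibrium, absorbed power = emitted power.
Absorbing cross-section = πr² = 1.196 m²; emitting surface = 4πr² = 4.784 m² (ratio 4).
αS·A_cross = εσ·A_surf·T⁴  ⇒  T⁴ = αS/(ε·4σ).
T⁴ = 0.480·612/(0.68·4·5.67×10⁻⁸) = 1.905×10⁹ K⁴.
T = (1.905×10⁹)^(1/4).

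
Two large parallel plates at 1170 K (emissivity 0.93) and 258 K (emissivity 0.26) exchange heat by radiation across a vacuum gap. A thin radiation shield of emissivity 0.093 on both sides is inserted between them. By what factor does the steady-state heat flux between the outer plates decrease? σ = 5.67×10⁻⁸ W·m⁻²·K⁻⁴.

factor ≈ 6.23

Without shield: q₀ = σΔ(T⁴)/(1/ε₁+1/ε₂−1) with denominator 3.921.
With shield the two gaps are in series; the resistances add: (1/ε₁+1/ε_s−1)+(1/ε_s+1/ε₂−1) = 10.83+13.60 = 24.43.
Heat-flux ratio q₀/q = 24.43/3.921.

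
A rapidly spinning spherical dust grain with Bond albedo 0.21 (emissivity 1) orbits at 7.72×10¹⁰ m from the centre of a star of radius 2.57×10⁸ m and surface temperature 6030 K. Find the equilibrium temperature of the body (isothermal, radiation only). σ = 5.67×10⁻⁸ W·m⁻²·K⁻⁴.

T ≈ 232 K

The star's surface emits σT_*⁴; at distance d the flux is S = σT_*⁴(R_*/d)².
S = 5.67×10⁻⁸·(6030)⁴·(2.57×10⁸/7.72×10¹⁰)² = 830.8 W/m².
For an isothermal sphere T⁴ = (1−a)S/(4σ) = 2.894×10⁹ K⁴.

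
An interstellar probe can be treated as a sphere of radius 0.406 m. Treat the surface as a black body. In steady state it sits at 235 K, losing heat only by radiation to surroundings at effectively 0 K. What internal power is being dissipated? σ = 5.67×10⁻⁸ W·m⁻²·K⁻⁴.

P ≈ 358 W

Steady state: P = εσA T⁴.
A = 4πr² = 2.071 m²; T⁴ = (235)⁴ = 3.050×10⁹ K⁴.
P = 1.0 × 5.67×10⁻⁸ × 2.071 × 3.050×10⁹.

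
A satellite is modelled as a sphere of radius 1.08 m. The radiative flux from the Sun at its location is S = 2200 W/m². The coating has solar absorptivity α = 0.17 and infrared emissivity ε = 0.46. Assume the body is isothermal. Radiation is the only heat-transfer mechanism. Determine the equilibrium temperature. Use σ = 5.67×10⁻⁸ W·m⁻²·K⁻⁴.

At equilibrium, absorbed power = emitted power.
Absorbing cross-section = πr² = 3.664 m²; emitting surface = 4πr² = 14.66 m² (ratio 4).
αS·A_cross = εσ·A_surf·T⁴  ⇒  T⁴ = αS/(ε·4σ).
T⁴ = 0.170·2200/(0.46·4·5.67×10⁻⁸) = 3.585×10⁹ K⁴.
T = (3.585×10⁹)^(1/4).

T ≈ 245 K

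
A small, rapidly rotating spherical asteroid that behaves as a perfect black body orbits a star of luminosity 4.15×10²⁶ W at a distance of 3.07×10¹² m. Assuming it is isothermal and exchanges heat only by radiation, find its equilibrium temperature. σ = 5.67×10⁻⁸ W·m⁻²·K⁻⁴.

T ≈ 62.7 K

First find the stellar flux at distance d: S = L/(4πd²) = 4.15×10²⁶/(4π·(3.07×10¹²)²) = 3.504 W/m².
For an isothermal sphere, absorbed (1−a)S·πr² = emitted σ·4πr²·T⁴, so T⁴ = (1−a)S/(4σ).
T⁴ = 1.00·3.504/(4·5.67×10⁻⁸) = 1.545×10⁷ K⁴.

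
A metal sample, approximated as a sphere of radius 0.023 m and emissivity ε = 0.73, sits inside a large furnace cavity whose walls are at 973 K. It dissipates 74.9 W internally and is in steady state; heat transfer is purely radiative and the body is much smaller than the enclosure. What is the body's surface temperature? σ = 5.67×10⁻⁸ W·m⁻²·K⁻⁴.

T ≈ 1040 K

For a small grey body in a large enclosure, net radiated power = εσA(T⁴ − T_w⁴).
Steady state: P = εσA(T⁴ − T_w⁴) with A = 4πr² = 0.006648 m².
T⁴ = P/(εσA) + T_w⁴ = 74.9/(0.73·5.67×10⁻⁸·0.006648) + (973)⁴
    = 2.722×10¹¹ + 8.963×10¹¹ = 1.169×10¹² K⁴.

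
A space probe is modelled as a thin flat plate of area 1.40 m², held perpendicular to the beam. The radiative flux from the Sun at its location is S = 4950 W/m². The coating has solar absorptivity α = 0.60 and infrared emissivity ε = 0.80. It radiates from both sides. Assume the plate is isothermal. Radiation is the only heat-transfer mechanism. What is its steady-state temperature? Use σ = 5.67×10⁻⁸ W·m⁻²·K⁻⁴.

T ≈ 425 K

At equilibrium, absorbed power = emitted power.
Absorbing cross-section = A = 1.400 m²; emitting surface = 2A = 2.800 m² (ratio 2).
αS·A_cross = εσ·A_surf·T⁴  ⇒  T⁴ = αS/(ε·2σ).
T⁴ = 0.600·4950/(0.80·2·5.67×10⁻⁸) = 3.274×10¹⁰ K⁴.
T = (3.274×10¹⁰)^(1/4).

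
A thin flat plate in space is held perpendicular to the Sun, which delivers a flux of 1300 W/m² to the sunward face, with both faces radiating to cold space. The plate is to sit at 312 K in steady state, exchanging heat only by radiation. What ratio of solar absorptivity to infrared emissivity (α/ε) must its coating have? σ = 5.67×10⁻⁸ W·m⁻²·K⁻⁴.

Balance: αS·A = εσ·2A·T⁴ ⇒ α/ε = 2σT⁴/S.
α/ε = 2·5.67×10⁻⁸·(312)⁴/1300 = 2·5.67×10⁻⁸·9.476×10⁹/1300.

α/ε ≈ 0.827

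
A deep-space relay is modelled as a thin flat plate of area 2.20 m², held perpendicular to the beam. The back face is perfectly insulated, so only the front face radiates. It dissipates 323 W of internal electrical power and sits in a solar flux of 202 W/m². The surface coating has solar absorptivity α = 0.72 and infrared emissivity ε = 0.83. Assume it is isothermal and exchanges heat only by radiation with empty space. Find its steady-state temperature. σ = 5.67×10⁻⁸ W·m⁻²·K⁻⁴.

T ≈ 281 K

At steady state, absorbed solar power + internal power = radiated power.
Absorbed: α·S·A_cross = 0.72·202·2.200 = 320.0 W (cross-section A).
Total input = 320.0 + 323 = 643.0 W.
Radiated: εσ·A_surf·T⁴ with A_surf = A = 2.200 m².
T⁴ = 643.0/(0.83·5.67×10⁻⁸·2.200) = 6.210×10⁹ K⁴.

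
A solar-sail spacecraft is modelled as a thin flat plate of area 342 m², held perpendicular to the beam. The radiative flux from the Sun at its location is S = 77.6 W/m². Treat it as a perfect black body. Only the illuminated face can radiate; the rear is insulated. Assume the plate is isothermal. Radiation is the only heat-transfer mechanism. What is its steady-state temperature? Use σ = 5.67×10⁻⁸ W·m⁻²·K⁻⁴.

At equilibrium, absorbed power = emitted power.
Absorbing cross-section = A = 342.0 m²; emitting surface = A = 342.0 m² (ratio 1).
S·A_cross = εσ·A_surf·T⁴  ⇒  T⁴ = S/(1σ).
T⁴ = 1.00·77.6/(1·5.67×10⁻⁸) = 1.369×10⁹ K⁴.
T = (1.369×10⁹)^(1/4).

T ≈ 192 K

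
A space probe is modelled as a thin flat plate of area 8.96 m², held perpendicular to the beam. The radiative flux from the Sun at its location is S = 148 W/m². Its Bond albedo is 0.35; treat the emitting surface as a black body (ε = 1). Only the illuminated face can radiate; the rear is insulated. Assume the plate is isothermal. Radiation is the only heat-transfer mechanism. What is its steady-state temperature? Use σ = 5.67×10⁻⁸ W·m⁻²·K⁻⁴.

At equilibrium, absorbed power = emitted power.
Absorbing cross-section = A = 8.960 m²; emitting surface = A = 8.960 m² (ratio 1).
(1−a)S·A_cross = εσ·A_surf·T⁴  ⇒  T⁴ = (1−a)S/(1σ).
T⁴ = 0.650·148/(1·5.67×10⁻⁸) = 1.697×10⁹ K⁴.
T = (1.697×10⁹)^(1/4).

T ≈ 203 K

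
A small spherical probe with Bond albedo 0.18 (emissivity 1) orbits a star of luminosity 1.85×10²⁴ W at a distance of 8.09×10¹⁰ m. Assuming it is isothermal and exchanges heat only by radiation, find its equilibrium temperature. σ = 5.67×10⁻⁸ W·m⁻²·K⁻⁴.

T ≈ 95.0 K

First find the stellar flux at distance d: S = L/(4πd²) = 1.85×10²⁴/(4π·(8.09×10¹⁰)²) = 22.49 W/m².
For an isothermal sphere, absorbed (1−a)S·πr² = emitted σ·4πr²·T⁴, so T⁴ = (1−a)S/(4σ).
T⁴ = 0.820·22.49/(4·5.67×10⁻⁸) = 8.133×10⁷ K⁴.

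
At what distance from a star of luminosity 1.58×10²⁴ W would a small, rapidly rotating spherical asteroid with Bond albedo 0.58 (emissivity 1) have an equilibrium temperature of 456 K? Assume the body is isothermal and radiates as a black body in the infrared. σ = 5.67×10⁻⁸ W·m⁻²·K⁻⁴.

d ≈ 2.32×10⁹ m

For an isothermal black-emitting sphere, (1−a)S·πr² = σ·4πr²·T⁴ ⇒ S = 4σT⁴/(1−a).
S = 4·5.67×10⁻⁸·(456)⁴/0.420 = 23350 W/m².
Flux falls as S = L/(4πd²), so d = √(L/(4πS)) = √(1.58×10²⁴/(4π·23350)).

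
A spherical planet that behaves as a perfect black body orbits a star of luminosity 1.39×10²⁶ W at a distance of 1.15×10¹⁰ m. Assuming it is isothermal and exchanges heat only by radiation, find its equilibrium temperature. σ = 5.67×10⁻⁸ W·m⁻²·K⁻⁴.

First find the stellar flux at distance d: S = L/(4πd²) = 1.39×10²⁶/(4π·(1.15×10¹⁰)²) = 83640 W/m².
For an isothermal sphere, absorbed (1−a)S·πr² = emitted σ·4πr²·T⁴, so T⁴ = (1−a)S/(4σ).
T⁴ = 1.00·83640/(4·5.67×10⁻⁸) = 3.688×10¹¹ K⁴.

T ≈ 779 K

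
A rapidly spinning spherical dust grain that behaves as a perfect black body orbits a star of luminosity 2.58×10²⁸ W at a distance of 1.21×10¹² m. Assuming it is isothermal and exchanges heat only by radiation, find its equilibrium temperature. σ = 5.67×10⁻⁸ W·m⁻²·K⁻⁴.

T ≈ 280 K

First find the stellar flux at distance d: S = L/(4πd²) = 2.58×10²⁸/(4π·(1.21×10¹²)²) = 1402 W/m².
For an isothermal sphere, absorbed (1−a)S·πr² = emitted σ·4πr²·T⁴, so T⁴ = (1−a)S/(4σ).
T⁴ = 1.00·1402/(4·5.67×10⁻⁸) = 6.183×10⁹ K⁴.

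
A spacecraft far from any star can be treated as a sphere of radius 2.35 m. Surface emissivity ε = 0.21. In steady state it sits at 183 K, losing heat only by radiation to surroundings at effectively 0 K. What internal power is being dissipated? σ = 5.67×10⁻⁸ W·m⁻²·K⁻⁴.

Steady state: P = εσA T⁴.
A = 4πr² = 69.40 m²; T⁴ = (183)⁴ = 1.122×10⁹ K⁴.
P = 0.21 × 5.67×10⁻⁸ × 69.40 × 1.122×10⁹.

P ≈ 927 W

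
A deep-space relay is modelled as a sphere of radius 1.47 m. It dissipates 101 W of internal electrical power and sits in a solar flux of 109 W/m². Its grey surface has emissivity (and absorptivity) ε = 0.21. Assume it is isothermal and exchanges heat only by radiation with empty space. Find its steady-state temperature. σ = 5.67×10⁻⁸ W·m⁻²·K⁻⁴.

At steady state, absorbed solar power + internal power = radiated power.
Absorbed: α·S·A_cross = 0.21·109·6.789 = 155.4 W (cross-section πr²).
Total input = 155.4 + 101 = 256.4 W.
Radiated: εσ·A_surf·T⁴ with A_surf = 4πr² = 27.15 m².
T⁴ = 256.4/(0.21·5.67×10⁻⁸·27.15) = 7.930×10⁸ K⁴.

T ≈ 168 K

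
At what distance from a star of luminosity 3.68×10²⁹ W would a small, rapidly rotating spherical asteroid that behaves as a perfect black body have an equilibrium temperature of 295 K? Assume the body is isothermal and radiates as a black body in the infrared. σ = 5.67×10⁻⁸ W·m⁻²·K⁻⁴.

For an isothermal black-emitting sphere, (1−a)S·πr² = σ·4πr²·T⁴ ⇒ S = 4σT⁴/(1−a).
S = 4·5.67×10⁻⁸·(295)⁴/1.00 = 1718 W/m².
Flux falls as S = L/(4πd²), so d = √(L/(4πS)) = √(3.68×10²⁹/(4π·1718)).

d ≈ 4.13×10¹² m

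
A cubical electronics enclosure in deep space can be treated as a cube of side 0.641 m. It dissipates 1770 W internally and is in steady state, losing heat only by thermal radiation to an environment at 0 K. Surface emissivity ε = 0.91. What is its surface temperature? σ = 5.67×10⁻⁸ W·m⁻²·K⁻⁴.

Steady state: internal power = radiated power, P = εσA T⁴.
Radiating area A = 6L² = 2.465 m².
T⁴ = P/(εσA) = 1770/(0.91·5.67×10⁻⁸·2.465) = 1.391×10¹⁰ K⁴.
T = (1.391×10¹⁰)^(1/4).

T ≈ 343 K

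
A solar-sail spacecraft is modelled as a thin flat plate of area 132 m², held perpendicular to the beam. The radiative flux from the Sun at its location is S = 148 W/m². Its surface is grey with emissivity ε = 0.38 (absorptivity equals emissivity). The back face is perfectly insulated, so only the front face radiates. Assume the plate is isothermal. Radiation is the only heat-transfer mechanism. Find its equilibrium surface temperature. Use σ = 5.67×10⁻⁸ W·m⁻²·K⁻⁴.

At equilibrium, absorbed power = emitted power.
Absorbing cross-section = A = 132.0 m²; emitting surface = A = 132.0 m² (ratio 1).
εS·A_cross = εσ·A_surf·T⁴  ⇒  T⁴ = S/(1σ)   (ε cancels).
T⁴ = 148/(1·5.67×10⁻⁸) = 2.610×10⁹ K⁴.
T = (2.610×10⁹)^(1/4).

T ≈ 226 K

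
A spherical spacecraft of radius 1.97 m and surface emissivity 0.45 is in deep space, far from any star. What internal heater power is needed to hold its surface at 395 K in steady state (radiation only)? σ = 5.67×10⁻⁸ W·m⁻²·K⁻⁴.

P = εσ·4πr²·T⁴.
4πr² = 48.77 m²; T⁴ = 2.434×10¹⁰ K⁴.
P = 0.45·5.67×10⁻⁸·48.77·2.434×10¹⁰.

P ≈ 30300 W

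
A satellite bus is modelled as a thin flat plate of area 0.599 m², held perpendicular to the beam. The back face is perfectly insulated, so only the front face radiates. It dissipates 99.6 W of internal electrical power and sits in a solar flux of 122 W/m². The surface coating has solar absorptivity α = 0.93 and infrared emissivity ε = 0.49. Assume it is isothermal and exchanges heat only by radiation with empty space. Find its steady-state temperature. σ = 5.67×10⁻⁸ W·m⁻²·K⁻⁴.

T ≈ 317 K

At steady state, absorbed solar power + internal power = radiated power.
Absorbed: α·S·A_cross = 0.93·122·0.5990 = 67.96 W (cross-section A).
Total input = 67.96 + 99.6 = 167.6 W.
Radiated: εσ·A_surf·T⁴ with A_surf = A = 0.5990 m².
T⁴ = 167.6/(0.49·5.67×10⁻⁸·0.5990) = 1.007×10¹⁰ K⁴.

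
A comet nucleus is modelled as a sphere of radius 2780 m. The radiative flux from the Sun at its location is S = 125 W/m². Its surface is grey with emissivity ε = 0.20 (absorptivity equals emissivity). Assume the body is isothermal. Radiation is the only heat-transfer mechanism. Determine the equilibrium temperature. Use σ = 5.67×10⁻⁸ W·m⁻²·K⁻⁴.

T ≈ 153 K

At equilibrium, absorbed power = emitted power.
Absorbing cross-section = πr² = 2.428×10⁷ m²; emitting surface = 4πr² = 9.712×10⁷ m² (ratio 4).
εS·A_cross = εσ·A_surf·T⁴  ⇒  T⁴ = S/(4σ)   (ε cancels).
T⁴ = 125/(4·5.67×10⁻⁸) = 5.511×10⁸ K⁴.
T = (5.511×10⁸)^(1/4).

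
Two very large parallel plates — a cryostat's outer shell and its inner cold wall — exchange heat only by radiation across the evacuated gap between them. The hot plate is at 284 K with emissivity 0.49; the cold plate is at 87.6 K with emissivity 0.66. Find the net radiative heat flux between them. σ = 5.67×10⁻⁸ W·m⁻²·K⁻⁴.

q ≈ 143 W/m²

For two infinite grey parallel plates, q = σ(T₁⁴ − T₂⁴)/(1/ε₁ + 1/ε₂ − 1).
T₁⁴ − T₂⁴ = 6.505×10⁹ − 5.889×10⁷ = 6.447×10⁹ K⁴.
1/ε₁ + 1/ε₂ − 1 = 2.041 + 1.515 − 1 = 2.556.
q = 5.67×10⁻⁸ × 6.447×10⁹ / 2.556.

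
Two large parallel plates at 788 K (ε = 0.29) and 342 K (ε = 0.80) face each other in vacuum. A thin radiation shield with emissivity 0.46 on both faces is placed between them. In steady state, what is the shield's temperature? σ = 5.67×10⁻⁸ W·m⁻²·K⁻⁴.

T_s ≈ 613 K

In steady state the net flux on the hot side equals that on the cold side.
σ(T₁⁴−T_s⁴)/D₁ = σ(T_s⁴−T₂⁴)/D₂, with D₁ = 1/ε₁+1/ε_s−1 = 4.622, D₂ = 1/ε_s+1/ε₂−1 = 2.424.
Solve for T_s⁴: T_s⁴ = (D₂·T₁⁴ + D₁·T₂⁴)/(D₁+D₂) = 1.416×10¹¹ K⁴.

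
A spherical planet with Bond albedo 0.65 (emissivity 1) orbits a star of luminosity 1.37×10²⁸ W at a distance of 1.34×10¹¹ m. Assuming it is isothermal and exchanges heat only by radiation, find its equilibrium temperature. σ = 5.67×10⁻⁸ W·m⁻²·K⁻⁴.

T ≈ 553 K

First find the stellar flux at distance d: S = L/(4πd²) = 1.37×10²⁸/(4π·(1.34×10¹¹)²) = 60720 W/m².
For an isothermal sphere, absorbed (1−a)S·πr² = emitted σ·4πr²·T⁴, so T⁴ = (1−a)S/(4σ).
T⁴ = 0.350·60720/(4·5.67×10⁻⁸) = 9.370×10¹⁰ K⁴.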